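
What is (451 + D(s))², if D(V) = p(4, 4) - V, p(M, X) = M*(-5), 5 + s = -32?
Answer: 219024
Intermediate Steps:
s = -37 (s = -5 - 32 = -37)
p(M, X) = -5*M
D(V) = -20 - V (D(V) = -5*4 - V = -20 - V)
(451 + D(s))² = (451 + (-20 - 1*(-37)))² = (451 + (-20 + 37))² = (451 + 17)² = 468² = 219024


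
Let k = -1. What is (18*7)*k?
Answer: -126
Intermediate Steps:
(18*7)*k = (18*7)*(-1) = 126*(-1) = -126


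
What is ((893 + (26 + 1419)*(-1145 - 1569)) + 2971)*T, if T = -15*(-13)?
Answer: -763983870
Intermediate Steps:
T = 195
((893 + (26 + 1419)*(-1145 - 1569)) + 2971)*T = ((893 + (26 + 1419)*(-1145 - 1569)) + 2971)*195 = ((893 + 1445*(-2714)) + 2971)*195 = ((893 - 3921730) + 2971)*195 = (-3920837 + 2971)*195 = -3917866*195 = -763983870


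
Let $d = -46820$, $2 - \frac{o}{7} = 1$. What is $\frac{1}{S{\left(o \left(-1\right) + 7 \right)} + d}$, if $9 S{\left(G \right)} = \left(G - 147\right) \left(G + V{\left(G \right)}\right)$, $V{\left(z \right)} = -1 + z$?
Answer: $- \frac{3}{140411} \approx -2.1366 \cdot 10^{-5}$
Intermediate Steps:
$o = 7$ ($o = 14 - 7 = 7$)
$S{\left(G \right)} = \frac{\left(-1 + 2 G\right) \left(-147 + G\right)}{9}$ ($S{\left(G \right)} = \frac{\left(G - 147\right) \left(G + \left(-1 + G\right)\right)}{9} = \frac{\left(-147 + G\right) \left(-1 + 2 G\right)}{9} = \frac{\left(-1 + 2 G\right) \left(-147 + G\right)}{9}$)
$\frac{1}{S{\left(o \left(-1\right) + 7 \right)} + d} = \frac{1}{\left(\frac{49}{3} - \frac{295 \left(7 \left(-1\right) + 7\right)}{9} + \frac{2 \left(7 \left(-1\right) + 7\right)^{2}}{9}\right) - 46820} = \frac{1}{\left(\frac{49}{3} - \frac{295 \left(-7 + 7\right)}{9} + \frac{2 \left(-7 + 7\right)^{2}}{9}\right) - 46820} = \frac{1}{\left(\frac{49}{3} - 0 + \frac{2 \cdot 0^{2}}{9}\right) - 46820} = \frac{1}{\left(\frac{49}{3} + 0 + \frac{2}{9} \cdot 0\right) - 46820} = \frac{1}{\left(\frac{49}{3} + 0 + 0\right) - 46820} = \frac{1}{\frac{49}{3} - 46820} = \frac{1}{- \frac{140411}{3}} = - \frac{3}{140411}$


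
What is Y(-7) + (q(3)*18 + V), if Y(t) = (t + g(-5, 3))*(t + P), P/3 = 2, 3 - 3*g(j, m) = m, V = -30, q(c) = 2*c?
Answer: 85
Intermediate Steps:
g(j, m) = 1 - m/3
P = 6 (P = 3*2 = 6)
Y(t) = t*(6 + t) (Y(t) = (t + (1 - 1/3*3))*(t + 6) = (t + (1 - 1))*(6 + t) = (t + 0)*(6 + t) = t*(6 + t))
Y(-7) + (q(3)*18 + V) = -7*(6 - 7) + ((2*3)*18 - 30) = -7*(-1) + (6*18 - 30) = 7 + (108 - 30) = 7 + 78 = 85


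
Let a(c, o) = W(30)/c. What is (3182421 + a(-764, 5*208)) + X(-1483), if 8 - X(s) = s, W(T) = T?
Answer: 1216254369/382 ≈ 3.1839e+6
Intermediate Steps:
a(c, o) = 30/c
X(s) = 8 - s
(3182421 + a(-764, 5*208)) + X(-1483) = (3182421 + 30/(-764)) + (8 - 1*(-1483)) = (3182421 + 30*(-1/764)) + (8 + 1483) = (3182421 - 15/382) + 1491 = 1215684807/382 + 1491 = 1216254369/382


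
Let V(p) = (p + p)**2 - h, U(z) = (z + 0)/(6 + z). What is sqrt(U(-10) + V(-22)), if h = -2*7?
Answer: sqrt(7810)/2 ≈ 44.187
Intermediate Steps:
h = -14
U(z) = z/(6 + z)
V(p) = 14 + 4*p**2 (V(p) = (p + p)**2 - 1*(-14) = (2*p)**2 + 14 = 4*p**2 + 14 = 14 + 4*p**2)
sqrt(U(-10) + V(-22)) = sqrt(-10/(6 - 10) + (14 + 4*(-22)**2)) = sqrt(-10/(-4) + (14 + 4*484)) = sqrt(-10*(-1/4) + (14 + 1936)) = sqrt(5/2 + 1950) = sqrt(3905/2) = sqrt(7810)/2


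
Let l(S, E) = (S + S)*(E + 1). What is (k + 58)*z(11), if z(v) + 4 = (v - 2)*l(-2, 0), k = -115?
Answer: 2280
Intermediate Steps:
l(S, E) = 2*S*(1 + E) (l(S, E) = (2*S)*(1 + E) = 2*S*(1 + E))
z(v) = 4 - 4*v (z(v) = -4 + (v - 2)*(2*(-2)*(1 + 0)) = -4 + (-2 + v)*(2*(-2)*1) = -4 + (-2 + v)*(-4) = -4 + (8 - 4*v) = 4 - 4*v)
(k + 58)*z(11) = (-115 + 58)*(4 - 4*11) = -57*(4 - 44) = -57*(-40) = 2280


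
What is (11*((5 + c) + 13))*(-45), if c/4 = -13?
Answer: 16830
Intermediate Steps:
c = -52 (c = 4*(-13) = -52)
(11*((5 + c) + 13))*(-45) = (11*((5 - 52) + 13))*(-45) = (11*(-47 + 13))*(-45) = (11*(-34))*(-45) = -374*(-45) = 16830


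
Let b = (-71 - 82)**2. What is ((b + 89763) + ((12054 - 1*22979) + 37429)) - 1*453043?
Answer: -313367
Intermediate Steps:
b = 23409 (b = (-153)**2 = 23409)
((b + 89763) + ((12054 - 1*22979) + 37429)) - 1*453043 = ((23409 + 89763) + ((12054 - 1*22979) + 37429)) - 1*453043 = (113172 + ((12054 - 22979) + 37429)) - 453043 = (113172 + (-10925 + 37429)) - 453043 = (113172 + 26504) - 453043 = 139676 - 453043 = -313367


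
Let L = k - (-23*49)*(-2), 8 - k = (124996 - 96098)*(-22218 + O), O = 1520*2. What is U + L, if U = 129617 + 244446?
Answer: 554577661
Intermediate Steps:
O = 3040
U = 374063
k = 554205852 (k = 8 - (124996 - 96098)*(-22218 + 3040) = 8 - 28898*(-19178) = 8 - 1*(-554205844) = 8 + 554205844 = 554205852)
L = 554203598 (L = 554205852 - (-23*49)*(-2) = 554205852 - (-1127)*(-2) = 554205852 - 1*2254 = 554205852 - 2254 = 554203598)
U + L = 374063 + 554203598 = 554577661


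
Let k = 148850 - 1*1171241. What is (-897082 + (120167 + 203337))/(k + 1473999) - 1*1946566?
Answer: -439542675853/225804 ≈ -1.9466e+6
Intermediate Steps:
k = -1022391 (k = 148850 - 1171241 = -1022391)
(-897082 + (120167 + 203337))/(k + 1473999) - 1*1946566 = (-897082 + (120167 + 203337))/(-1022391 + 1473999) - 1*1946566 = (-897082 + 323504)/451608 - 1946566 = -573578*1/451608 - 1946566 = -286789/225804 - 1946566 = -439542675853/225804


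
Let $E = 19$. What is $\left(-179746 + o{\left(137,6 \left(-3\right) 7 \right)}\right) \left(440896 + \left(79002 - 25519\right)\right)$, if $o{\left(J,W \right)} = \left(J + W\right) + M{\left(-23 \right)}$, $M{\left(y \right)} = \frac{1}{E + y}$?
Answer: $- \frac{355429332639}{4} \approx -8.8857 \cdot 10^{10}$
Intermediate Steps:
$M{\left(y \right)} = \frac{1}{19 + y}$
$o{\left(J,W \right)} = - \frac{1}{4} + J + W$ ($o{\left(J,W \right)} = \left(J + W\right) + \frac{1}{19 - 23} = \left(J + W\right) + \frac{1}{-4} = \left(J + W\right) - \frac{1}{4} = - \frac{1}{4} + J + W$)
$\left(-179746 + o{\left(137,6 \left(-3\right) 7 \right)}\right) \left(440896 + \left(79002 - 25519\right)\right) = \left(-179746 + \left(- \frac{1}{4} + 137 + 6 \left(-3\right) 7\right)\right) \left(440896 + \left(79002 - 25519\right)\right) = \left(-179746 - - \frac{43}{4}\right) \left(440896 + \left(79002 - 25519\right)\right) = \left(-179746 - - \frac{43}{4}\right) \left(440896 + 53483\right) = \left(-179746 + \frac{43}{4}\right) 494379 = \left(- \frac{718941}{4}\right) 494379 = - \frac{355429332639}{4}$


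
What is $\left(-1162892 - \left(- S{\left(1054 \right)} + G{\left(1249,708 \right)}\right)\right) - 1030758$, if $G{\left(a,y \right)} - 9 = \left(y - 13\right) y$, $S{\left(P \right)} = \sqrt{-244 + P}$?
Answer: $-2685719 + 9 \sqrt{10} \approx -2.6857 \cdot 10^{6}$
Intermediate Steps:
$G{\left(a,y \right)} = 9 + y \left(-13 + y\right)$ ($G{\left(a,y \right)} = 9 + \left(y - 13\right) y = 9 + \left(-13 + y\right) y = 9 + y \left(-13 + y\right)$)
$\left(-1162892 - \left(- S{\left(1054 \right)} + G{\left(1249,708 \right)}\right)\right) - 1030758 = \left(-1162892 - \left(501273 - 9204 - \sqrt{-244 + 1054}\right)\right) - 1030758 = \left(-1162892 + \left(- (9 + 501264 - 9204) + \sqrt{810}\right)\right) - 1030758 = \left(-1162892 + \left(\left(-1\right) 492069 + 9 \sqrt{10}\right)\right) - 1030758 = \left(-1162892 - \left(492069 - 9 \sqrt{10}\right)\right) - 1030758 = \left(-1654961 + 9 \sqrt{10}\right) - 1030758 = -2685719 + 9 \sqrt{10}$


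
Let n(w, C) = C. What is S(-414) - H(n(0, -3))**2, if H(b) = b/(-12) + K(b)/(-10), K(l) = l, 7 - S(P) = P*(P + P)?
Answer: -137114121/400 ≈ -3.4279e+5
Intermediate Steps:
S(P) = 7 - 2*P**2 (S(P) = 7 - P*(P + P) = 7 - P*2*P = 7 - 2*P**2)
H(b) = -11*b/60 (H(b) = b/(-12) + b/(-10) = b*(-1/12) + b*(-1/10) = -b/12 - b/10 = -11*b/60)
S(-414) - H(n(0, -3))**2 = (7 - 2*(-414)**2) - (-11/60*(-3))**2 = (7 - 2*171396) - (11/20)**2 = (7 - 342792) - 1*121/400 = -342785 - 121/400 = -137114121/400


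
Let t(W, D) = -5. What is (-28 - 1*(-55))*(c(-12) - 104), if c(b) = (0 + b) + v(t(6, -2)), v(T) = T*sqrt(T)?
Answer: -3132 - 135*I*sqrt(5) ≈ -3132.0 - 301.87*I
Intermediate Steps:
v(T) = T**(3/2)
c(b) = b - 5*I*sqrt(5) (c(b) = (0 + b) + (-5)**(3/2) = b - 5*I*sqrt(5))
(-28 - 1*(-55))*(c(-12) - 104) = (-28 - 1*(-55))*((-12 - 5*I*sqrt(5)) - 104) = (-28 + 55)*(-116 - 5*I*sqrt(5)) = 27*(-116 - 5*I*sqrt(5)) = -3132 - 135*I*sqrt(5)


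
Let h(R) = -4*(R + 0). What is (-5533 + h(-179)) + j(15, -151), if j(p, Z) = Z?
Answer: -4968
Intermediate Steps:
h(R) = -4*R
(-5533 + h(-179)) + j(15, -151) = (-5533 - 4*(-179)) - 151 = (-5533 + 716) - 151 = -4817 - 151 = -4968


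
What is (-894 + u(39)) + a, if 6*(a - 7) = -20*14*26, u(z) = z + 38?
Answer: -6070/3 ≈ -2023.3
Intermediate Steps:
u(z) = 38 + z
a = -3619/3 (a = 7 + (-20*14*26)/6 = 7 + (-280*26)/6 = 7 + (⅙)*(-7280) = 7 - 3640/3 = -3619/3 ≈ -1206.3)
(-894 + u(39)) + a = (-894 + (38 + 39)) - 3619/3 = (-894 + 77) - 3619/3 = -817 - 3619/3 = -6070/3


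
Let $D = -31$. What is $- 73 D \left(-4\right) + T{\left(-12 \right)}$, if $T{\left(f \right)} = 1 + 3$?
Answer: $-9048$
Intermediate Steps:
$T{\left(f \right)} = 4$
$- 73 D \left(-4\right) + T{\left(-12 \right)} = - 73 \left(\left(-31\right) \left(-4\right)\right) + 4 = \left(-73\right) 124 + 4 = -9052 + 4 = -9048$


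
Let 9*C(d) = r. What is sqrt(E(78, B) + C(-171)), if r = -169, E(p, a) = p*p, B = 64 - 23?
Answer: 13*sqrt(323)/3 ≈ 77.880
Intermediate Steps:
B = 41
E(p, a) = p**2
C(d) = -169/9 (C(d) = (1/9)*(-169) = -169/9)
sqrt(E(78, B) + C(-171)) = sqrt(78**2 - 169/9) = sqrt(6084 - 169/9) = sqrt(54587/9) = 13*sqrt(323)/3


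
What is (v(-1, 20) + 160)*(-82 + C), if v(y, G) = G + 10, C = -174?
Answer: -48640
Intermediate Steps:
v(y, G) = 10 + G
(v(-1, 20) + 160)*(-82 + C) = ((10 + 20) + 160)*(-82 - 174) = (30 + 160)*(-256) = 190*(-256) = -48640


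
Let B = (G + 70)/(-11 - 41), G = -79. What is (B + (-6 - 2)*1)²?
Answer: 165649/2704 ≈ 61.261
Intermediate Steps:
B = 9/52 (B = (-79 + 70)/(-11 - 41) = -9/(-52) = -9*(-1/52) = 9/52 ≈ 0.17308)
(B + (-6 - 2)*1)² = (9/52 + (-6 - 2)*1)² = (9/52 - 8*1)² = (9/52 - 8)² = (-407/52)² = 165649/2704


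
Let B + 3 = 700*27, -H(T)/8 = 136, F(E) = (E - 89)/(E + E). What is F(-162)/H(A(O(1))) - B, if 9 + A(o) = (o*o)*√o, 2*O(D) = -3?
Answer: -6661419515/352512 ≈ -18897.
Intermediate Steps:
O(D) = -3/2 (O(D) = (½)*(-3) = -3/2)
F(E) = (-89 + E)/(2*E) (F(E) = (-89 + E)/((2*E)) = (-89 + E)*(1/(2*E)) = (-89 + E)/(2*E))
A(o) = -9 + o^(5/2) (A(o) = -9 + (o*o)*√o = -9 + o²*√o = -9 + o^(5/2))
H(T) = -1088 (H(T) = -8*136 = -1088)
B = 18897 (B = -3 + 700*27 = -3 + 18900 = 18897)
F(-162)/H(A(O(1))) - B = ((½)*(-89 - 162)/(-162))/(-1088) - 1*18897 = ((½)*(-1/162)*(-251))*(-1/1088) - 18897 = (251/324)*(-1/1088) - 18897 = -251/352512 - 18897 = -6661419515/352512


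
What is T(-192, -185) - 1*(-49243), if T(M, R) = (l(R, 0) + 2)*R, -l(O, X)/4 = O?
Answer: -88027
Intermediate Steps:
l(O, X) = -4*O
T(M, R) = R*(2 - 4*R) (T(M, R) = (-4*R + 2)*R = (2 - 4*R)*R = R*(2 - 4*R))
T(-192, -185) - 1*(-49243) = 2*(-185)*(1 - 2*(-185)) - 1*(-49243) = 2*(-185)*(1 + 370) + 49243 = 2*(-185)*371 + 49243 = -137270 + 49243 = -88027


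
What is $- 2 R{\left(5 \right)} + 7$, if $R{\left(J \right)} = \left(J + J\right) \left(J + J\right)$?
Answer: $-193$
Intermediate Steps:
$R{\left(J \right)} = 4 J^{2}$ ($R{\left(J \right)} = 2 J 2 J = 4 J^{2}$)
$- 2 R{\left(5 \right)} + 7 = - 2 \cdot 4 \cdot 5^{2} + 7 = - 2 \cdot 4 \cdot 25 + 7 = \left(-2\right) 100 + 7 = -200 + 7 = -193$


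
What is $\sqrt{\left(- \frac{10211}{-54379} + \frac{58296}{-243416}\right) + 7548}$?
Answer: $\frac{4 \sqrt{1291485801501796932629}}{1654589833} \approx 86.879$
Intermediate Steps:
$\sqrt{\left(- \frac{10211}{-54379} + \frac{58296}{-243416}\right) + 7548} = \sqrt{\left(\left(-10211\right) \left(- \frac{1}{54379}\right) + 58296 \left(- \frac{1}{243416}\right)\right) + 7548} = \sqrt{\left(\frac{10211}{54379} - \frac{7287}{30427}\right) + 7548} = \sqrt{- \frac{85569676}{1654589833} + 7548} = \sqrt{\frac{12488758489808}{1654589833}} = \frac{4 \sqrt{1291485801501796932629}}{1654589833}$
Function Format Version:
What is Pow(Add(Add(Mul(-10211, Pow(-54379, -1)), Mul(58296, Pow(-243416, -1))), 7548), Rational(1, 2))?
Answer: Mul(Rational(4, 1654589833), Pow(1291485801501796932629, Rational(1, 2))) ≈ 86.879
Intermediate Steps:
Pow(Add(Add(Mul(-10211, Pow(-54379, -1)), Mul(58296, Pow(-243416, -1))), 7548), Rational(1, 2)) = Pow(Add(Add(Mul(-10211, Rational(-1, 54379)), Mul(58296, Rational(-1, 243416))), 7548), Rational(1, 2)) = Pow(Add(Add(Rational(10211, 54379), Rational(-7287, 30427)), 7548), Rational(1, 2)) = Pow(Add(Rational(-85569676, 1654589833), 7548), Rational(1, 2)) = Pow(Rational(12488758489808, 1654589833), Rational(1, 2)) = Mul(Rational(4, 1654589833), Pow(1291485801501796932629, Rational(1, 2)))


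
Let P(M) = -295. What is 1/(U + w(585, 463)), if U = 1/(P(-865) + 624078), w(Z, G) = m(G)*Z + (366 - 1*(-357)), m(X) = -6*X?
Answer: -623783/1013277471680 ≈ -6.1561e-7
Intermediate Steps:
w(Z, G) = 723 - 6*G*Z (w(Z, G) = (-6*G)*Z + (366 - 1*(-357)) = -6*G*Z + (366 + 357) = -6*G*Z + 723 = 723 - 6*G*Z)
U = 1/623783 (U = 1/(-295 + 624078) = 1/623783 ≈ 1.6031e-6)
1/(U + w(585, 463)) = 1/(1/623783 + (723 - 6*463*585)) = 1/(1/623783 + (723 - 1625130)) = 1/(1/623783 - 1624407) = 1/(-1013277471680/623783) = -623783/1013277471680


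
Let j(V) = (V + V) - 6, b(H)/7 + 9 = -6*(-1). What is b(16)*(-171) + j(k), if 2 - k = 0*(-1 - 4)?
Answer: 3589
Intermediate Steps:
k = 2 (k = 2 - 0*(-1 - 4) = 2 - 0*(-5) = 2 - 1*0 = 2 + 0 = 2)
b(H) = -21 (b(H) = -63 + 7*(-6*(-1)) = -63 + 7*6 = -63 + 42 = -21)
j(V) = -6 + 2*V (j(V) = 2*V - 6 = -6 + 2*V)
b(16)*(-171) + j(k) = -21*(-171) + (-6 + 2*2) = 3591 + (-6 + 4) = 3591 - 2 = 3589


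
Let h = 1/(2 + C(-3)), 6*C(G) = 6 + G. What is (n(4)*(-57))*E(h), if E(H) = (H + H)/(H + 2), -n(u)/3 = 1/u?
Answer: 57/4 ≈ 14.250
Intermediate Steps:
C(G) = 1 + G/6 (C(G) = (6 + G)/6 = 1 + G/6)
h = 2/5 (h = 1/(2 + (1 + (1/6)*(-3))) = 1/(2 + (1 - 1/2)) = 1/(2 + 1/2) = 1/(5/2) = 2/5 ≈ 0.40000)
n(u) = -3/u
E(H) = 2*H/(2 + H) (E(H) = (2*H)/(2 + H) = 2*H/(2 + H))
(n(4)*(-57))*E(h) = (-3/4*(-57))*(2*(2/5)/(2 + 2/5)) = (-3*1/4*(-57))*(2*(2/5)/(12/5)) = (-3/4*(-57))*(2*(2/5)*(5/12)) = (171/4)*(1/3) = 57/4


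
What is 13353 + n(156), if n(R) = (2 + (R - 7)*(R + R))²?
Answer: 2161333453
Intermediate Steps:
n(R) = (2 + 2*R*(-7 + R))² (n(R) = (2 + (-7 + R)*(2*R))² = (2 + 2*R*(-7 + R))²)
13353 + n(156) = 13353 + 4*(1 + 156² - 7*156)² = 13353 + 4*(1 + 24336 - 1092)² = 13353 + 4*23245² = 13353 + 4*540330025 = 13353 + 2161320100 = 2161333453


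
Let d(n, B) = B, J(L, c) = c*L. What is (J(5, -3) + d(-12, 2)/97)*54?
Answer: -78462/97 ≈ -808.89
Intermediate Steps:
J(L, c) = L*c
(J(5, -3) + d(-12, 2)/97)*54 = (5*(-3) + 2/97)*54 = (-15 + 2*(1/97))*54 = (-15 + 2/97)*54 = -1453/97*54 = -78462/97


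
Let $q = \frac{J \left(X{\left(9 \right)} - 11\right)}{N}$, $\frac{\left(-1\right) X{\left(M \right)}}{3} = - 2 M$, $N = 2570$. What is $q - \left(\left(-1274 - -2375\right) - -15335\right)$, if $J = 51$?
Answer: $- \frac{42238327}{2570} \approx -16435.0$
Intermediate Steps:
$X{\left(M \right)} = 6 M$ ($X{\left(M \right)} = - 3 \left(- 2 M\right) = 6 M$)
$q = \frac{2193}{2570}$ ($q = \frac{51 \left(6 \cdot 9 - 11\right)}{2570} = 51 \left(54 - 11\right) \frac{1}{2570} = 51 \cdot 43 \cdot \frac{1}{2570} = 2193 \cdot \frac{1}{2570} = \frac{2193}{2570} \approx 0.85331$)
$q - \left(\left(-1274 - -2375\right) - -15335\right) = \frac{2193}{2570} - \left(\left(-1274 - -2375\right) - -15335\right) = \frac{2193}{2570} - \left(\left(-1274 + 2375\right) + 15335\right) = \frac{2193}{2570} - \left(1101 + 15335\right) = \frac{2193}{2570} - 16436 = - \frac{42238327}{2570}$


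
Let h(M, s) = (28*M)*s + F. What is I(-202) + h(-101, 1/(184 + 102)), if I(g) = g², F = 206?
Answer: 5863016/143 ≈ 41000.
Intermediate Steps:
h(M, s) = 206 + 28*M*s (h(M, s) = (28*M)*s + 206 = 28*M*s + 206 = 206 + 28*M*s)
I(-202) + h(-101, 1/(184 + 102)) = (-202)² + (206 + 28*(-101)/(184 + 102)) = 40804 + (206 + 28*(-101)/286) = 40804 + (206 + 28*(-101)*(1/286)) = 40804 + (206 - 1414/143) = 40804 + 28044/143 = 5863016/143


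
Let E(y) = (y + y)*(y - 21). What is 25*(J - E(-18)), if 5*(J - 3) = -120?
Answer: -35625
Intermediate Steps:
E(y) = 2*y*(-21 + y) (E(y) = (2*y)*(-21 + y) = 2*y*(-21 + y))
J = -21 (J = 3 + (⅕)*(-120) = 3 - 24 = -21)
25*(J - E(-18)) = 25*(-21 - 2*(-18)*(-21 - 18)) = 25*(-21 - 2*(-18)*(-39)) = 25*(-21 - 1*1404) = 25*(-21 - 1404) = 25*(-1425) = -35625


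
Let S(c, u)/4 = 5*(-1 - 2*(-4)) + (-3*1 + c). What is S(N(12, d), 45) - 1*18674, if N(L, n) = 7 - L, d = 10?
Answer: -18566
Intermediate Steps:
S(c, u) = 128 + 4*c (S(c, u) = 4*(5*(-1 - 2*(-4)) + (-3*1 + c)) = 4*(5*(-1 + 8) + (-3 + c)) = 4*(5*7 + (-3 + c)) = 4*(35 + (-3 + c)) = 4*(32 + c) = 128 + 4*c)
S(N(12, d), 45) - 1*18674 = (128 + 4*(7 - 1*12)) - 1*18674 = (128 + 4*(7 - 12)) - 18674 = (128 + 4*(-5)) - 18674 = (128 - 20) - 18674 = 108 - 18674 = -18566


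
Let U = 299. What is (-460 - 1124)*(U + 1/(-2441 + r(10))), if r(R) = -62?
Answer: -1185459264/2503 ≈ -4.7362e+5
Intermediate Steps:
(-460 - 1124)*(U + 1/(-2441 + r(10))) = (-460 - 1124)*(299 + 1/(-2441 - 62)) = -1584*(299 + 1/(-2503)) = -1584*(299 - 1/2503) = -1584*748396/2503 = -1185459264/2503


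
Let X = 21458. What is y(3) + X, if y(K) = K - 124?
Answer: 21337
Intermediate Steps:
y(K) = -124 + K
y(3) + X = (-124 + 3) + 21458 = -121 + 21458 = 21337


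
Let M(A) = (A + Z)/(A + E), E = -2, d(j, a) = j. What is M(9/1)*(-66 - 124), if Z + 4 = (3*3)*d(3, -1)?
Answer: -6080/7 ≈ -868.57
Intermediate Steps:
Z = 23 (Z = -4 + (3*3)*3 = -4 + 9*3 = -4 + 27 = 23)
M(A) = (23 + A)/(-2 + A) (M(A) = (A + 23)/(A - 2) = (23 + A)/(-2 + A))
M(9/1)*(-66 - 124) = ((23 + 9/1)/(-2 + 9/1))*(-66 - 124) = ((23 + 9*1)/(-2 + 9*1))*(-190) = ((23 + 9)/(-2 + 9))*(-190) = (32/7)*(-190) = -6080/7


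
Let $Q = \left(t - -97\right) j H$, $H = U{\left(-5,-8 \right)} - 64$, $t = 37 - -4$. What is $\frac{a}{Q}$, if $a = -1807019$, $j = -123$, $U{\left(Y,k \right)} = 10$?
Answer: $- \frac{1807019}{916596} \approx -1.9714$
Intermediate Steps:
$t = 41$ ($t = 37 + 4 = 41$)
$H = -54$ ($H = 10 - 64 = -54$)
$Q = 916596$ ($Q = \left(41 - -97\right) \left(-123\right) \left(-54\right) = \left(41 + 97\right) \left(-123\right) \left(-54\right) = 138 \left(-123\right) \left(-54\right) = \left(-16974\right) \left(-54\right) = 916596$)
$\frac{a}{Q} = - \frac{1807019}{916596}$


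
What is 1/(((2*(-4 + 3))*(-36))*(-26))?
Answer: -1/1872 ≈ -0.00053419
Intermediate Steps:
1/(((2*(-4 + 3))*(-36))*(-26)) = 1/(((2*(-1))*(-36))*(-26)) = 1/(-2*(-36)*(-26)) = 1/(72*(-26)) = 1/(-1872) = -1/1872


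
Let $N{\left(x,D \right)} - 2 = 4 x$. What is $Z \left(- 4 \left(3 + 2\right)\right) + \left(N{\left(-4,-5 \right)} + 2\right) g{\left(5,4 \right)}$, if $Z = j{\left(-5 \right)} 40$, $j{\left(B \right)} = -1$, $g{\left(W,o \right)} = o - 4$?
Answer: $800$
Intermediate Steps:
$N{\left(x,D \right)} = 2 + 4 x$
$g{\left(W,o \right)} = -4 + o$
$Z = -40$ ($Z = \left(-1\right) 40 = -40$)
$Z \left(- 4 \left(3 + 2\right)\right) + \left(N{\left(-4,-5 \right)} + 2\right) g{\left(5,4 \right)} = - 40 \left(- 4 \left(3 + 2\right)\right) + \left(\left(2 + 4 \left(-4\right)\right) + 2\right) \left(-4 + 4\right) = - 40 \left(\left(-4\right) 5\right) + \left(\left(2 - 16\right) + 2\right) 0 = \left(-40\right) \left(-20\right) + \left(-14 + 2\right) 0 = 800 - 0 = 800 + 0 = 800$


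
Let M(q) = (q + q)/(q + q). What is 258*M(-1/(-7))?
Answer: 258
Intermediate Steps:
M(q) = 1 (M(q) = (2*q)/((2*q)) = (2*q)*(1/(2*q)) = 1)
258*M(-1/(-7)) = 258*1 = 258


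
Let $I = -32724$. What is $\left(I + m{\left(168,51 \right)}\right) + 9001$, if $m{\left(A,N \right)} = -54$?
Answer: $-23777$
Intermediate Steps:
$\left(I + m{\left(168,51 \right)}\right) + 9001 = \left(-32724 - 54\right) + 9001 = -32778 + 9001 = -23777$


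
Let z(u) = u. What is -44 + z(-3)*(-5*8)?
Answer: 76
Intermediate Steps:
-44 + z(-3)*(-5*8) = -44 - (-15)*8 = -44 - 3*(-40) = -44 + 120 = 76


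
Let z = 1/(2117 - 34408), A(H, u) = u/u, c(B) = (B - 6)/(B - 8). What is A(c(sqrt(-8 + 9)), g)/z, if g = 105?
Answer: -32291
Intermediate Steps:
c(B) = (-6 + B)/(-8 + B)
A(H, u) = 1
z = -1/32291 (z = 1/(-32291) = -1/32291 ≈ -3.0968e-5)
A(c(sqrt(-8 + 9)), g)/z = 1/(-1/32291) = 1*(-32291) = -32291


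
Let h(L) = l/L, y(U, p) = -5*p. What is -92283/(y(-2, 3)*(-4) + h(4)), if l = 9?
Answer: -123044/83 ≈ -1482.5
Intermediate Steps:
h(L) = 9/L
-92283/(y(-2, 3)*(-4) + h(4)) = -92283/(-5*3*(-4) + 9/4) = -92283/(-15*(-4) + 9*(¼)) = -92283/(60 + 9/4) = -92283/249/4 = -92283*4/249 = -123044/83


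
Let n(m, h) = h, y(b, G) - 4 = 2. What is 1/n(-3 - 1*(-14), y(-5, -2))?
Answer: ⅙ ≈ 0.16667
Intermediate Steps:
y(b, G) = 6 (y(b, G) = 4 + 2 = 6)
1/n(-3 - 1*(-14), y(-5, -2)) = 1/6 = ⅙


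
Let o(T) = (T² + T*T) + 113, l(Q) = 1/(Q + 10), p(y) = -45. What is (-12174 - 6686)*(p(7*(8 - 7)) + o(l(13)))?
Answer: -29498680/23 ≈ -1.2826e+6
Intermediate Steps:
l(Q) = 1/(10 + Q)
o(T) = 113 + 2*T² (o(T) = (T² + T²) + 113 = 2*T² + 113 = 113 + 2*T²)
(-12174 - 6686)*(p(7*(8 - 7)) + o(l(13))) = (-12174 - 6686)*(-45 + (113 + 2*(1/(10 + 13))²)) = -18860*(-45 + (113 + 2*(1/23)²)) = -18860*(-45 + (113 + 2*(1/529))) = -18860*(-45 + (113 + 2/529)) = -18860*(-45 + 59779/529) = -18860*35974/529 = -29498680/23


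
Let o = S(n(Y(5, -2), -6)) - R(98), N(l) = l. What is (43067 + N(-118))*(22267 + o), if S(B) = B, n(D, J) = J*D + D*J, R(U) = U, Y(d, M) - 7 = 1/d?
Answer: 4742127937/5 ≈ 9.4843e+8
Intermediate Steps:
Y(d, M) = 7 + 1/d
n(D, J) = 2*D*J (n(D, J) = D*J + D*J = 2*D*J)
o = -922/5 (o = 2*(7 + 1/5)*(-6) - 1*98 = 2*(7 + ⅕)*(-6) - 98 = 2*(36/5)*(-6) - 98 = -432/5 - 98 = -922/5 ≈ -184.40)
(43067 + N(-118))*(22267 + o) = (43067 - 118)*(22267 - 922/5) = 42949*(110413/5) = 4742127937/5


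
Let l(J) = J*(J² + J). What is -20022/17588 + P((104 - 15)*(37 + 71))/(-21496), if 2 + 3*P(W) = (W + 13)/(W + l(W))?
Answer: -286682387971496345885/251838338270322937824 ≈ -1.1384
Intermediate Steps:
l(J) = J*(J + J²)
P(W) = -⅔ + (13 + W)/(3*(W + W²*(1 + W))) (P(W) = -⅔ + ((W + 13)/(W + W²*(1 + W)))/3 = -⅔ + ((13 + W)/(W + W²*(1 + W)))/3 = -⅔ + (13 + W)/(3*(W + W²*(1 + W))))
-20022/17588 + P((104 - 15)*(37 + 71))/(-21496) = -20022/17588 + ((13 - (104 - 15)*(37 + 71) - 2*((104 - 15)*(37 + 71))²*(1 + (104 - 15)*(37 + 71)))/(3*(((104 - 15)*(37 + 71)))*(1 + ((104 - 15)*(37 + 71))*(1 + (104 - 15)*(37 + 71)))))/(-21496) = -20022*1/17588 + ((13 - 89*108 - 2*(89*108)²*(1 + 89*108))/(3*((89*108))*(1 + (89*108)*(1 + 89*108))))*(-1/21496) = -10011/8794 + ((⅓)*(13 - 1*9612 - 2*9612²*(1 + 9612))/(9612*(1 + 9612*(1 + 9612))))*(-1/21496) = -10011/8794 + ((⅓)*(1/9612)*(13 - 9612 - 2*92390544*9613)/(1 + 9612*9613))*(-1/21496) = -10011/8794 + ((⅓)*(1/9612)*(13 - 9612 - 1776300598944)/(1 + 92400156))*(-1/21496) = -10011/8794 + ((⅓)*(1/9612)*(-1776300608543)/92400157)*(-1/21496) = -10011/8794 + ((⅓)*(1/9612)*(1/92400157)*(-1776300608543))*(-1/21496) = -10011/8794 - 1776300608543/2664450927252*(-1/21496) = -10011/8794 + 1776300608543/57275037132208992 = -286682387971496345885/251838338270322937824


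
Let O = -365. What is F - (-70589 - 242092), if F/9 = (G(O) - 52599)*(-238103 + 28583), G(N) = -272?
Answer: 99698099961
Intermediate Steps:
F = 99697787280 (F = 9*((-272 - 52599)*(-238103 + 28583)) = 9*(-52871*(-209520)) = 9*11077531920 = 99697787280)
F - (-70589 - 242092) = 99697787280 - (-70589 - 242092) = 99697787280 - 1*(-312681) = 99697787280 + 312681 = 99698099961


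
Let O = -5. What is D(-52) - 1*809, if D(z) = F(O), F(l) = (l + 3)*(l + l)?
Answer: -789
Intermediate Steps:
F(l) = 2*l*(3 + l) (F(l) = (3 + l)*(2*l) = 2*l*(3 + l))
D(z) = 20 (D(z) = 2*(-5)*(3 - 5) = 2*(-5)*(-2) = 20)
D(-52) - 1*809 = 20 - 1*809 = 20 - 809 = -789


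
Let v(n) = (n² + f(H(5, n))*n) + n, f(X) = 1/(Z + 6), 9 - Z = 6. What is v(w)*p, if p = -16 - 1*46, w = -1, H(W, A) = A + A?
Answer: 62/9 ≈ 6.8889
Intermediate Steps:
H(W, A) = 2*A
Z = 3 (Z = 9 - 1*6 = 9 - 6 = 3)
f(X) = ⅑ (f(X) = 1/(3 + 6) = 1/9 = ⅑)
v(n) = n² + 10*n/9 (v(n) = (n² + n/9) + n = n² + 10*n/9)
p = -62 (p = -16 - 46 = -62)
v(w)*p = ((⅑)*(-1)*(10 + 9*(-1)))*(-62) = ((⅑)*(-1)*(10 - 9))*(-62) = ((⅑)*(-1)*1)*(-62) = -⅑*(-62) = 62/9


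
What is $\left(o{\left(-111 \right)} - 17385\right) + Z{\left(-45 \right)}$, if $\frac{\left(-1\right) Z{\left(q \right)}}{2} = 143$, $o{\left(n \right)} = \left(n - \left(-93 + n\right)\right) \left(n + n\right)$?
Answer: $-38317$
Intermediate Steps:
$o{\left(n \right)} = 186 n$ ($o{\left(n \right)} = 93 \cdot 2 n = 186 n$)
$Z{\left(q \right)} = -286$ ($Z{\left(q \right)} = \left(-2\right) 143 = -286$)
$\left(o{\left(-111 \right)} - 17385\right) + Z{\left(-45 \right)} = \left(186 \left(-111\right) - 17385\right) - 286 = \left(-20646 - 17385\right) - 286 = -38031 - 286 = -38317$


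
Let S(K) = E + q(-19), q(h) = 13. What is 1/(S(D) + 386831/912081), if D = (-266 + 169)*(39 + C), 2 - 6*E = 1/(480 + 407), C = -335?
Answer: 1618031694/22259690087 ≈ 0.072689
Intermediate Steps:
E = 591/1774 (E = ⅓ - 1/(6*(480 + 407)) = ⅓ - ⅙/887 = ⅓ - ⅙*1/887 = ⅓ - 1/5322 = 591/1774 ≈ 0.33315)
D = 28712 (D = (-266 + 169)*(39 - 335) = -97*(-296) = 28712)
S(K) = 23653/1774 (S(K) = 591/1774 + 13 = 23653/1774)
1/(S(D) + 386831/912081) = 1/(23653/1774 + 386831/912081) = 1/(22259690087/1618031694) = 1618031694/22259690087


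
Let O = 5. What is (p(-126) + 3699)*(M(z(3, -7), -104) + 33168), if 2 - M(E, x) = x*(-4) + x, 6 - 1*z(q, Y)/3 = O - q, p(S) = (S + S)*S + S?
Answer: 1160708850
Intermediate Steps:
p(S) = S + 2*S**2 (p(S) = (2*S)*S + S = 2*S**2 + S = S + 2*S**2)
z(q, Y) = 3 + 3*q (z(q, Y) = 18 - 3*(5 - q) = 18 + (-15 + 3*q) = 3 + 3*q)
M(E, x) = 2 + 3*x (M(E, x) = 2 - (x*(-4) + x) = 2 - (-4*x + x) = 2 - (-3)*x = 2 + 3*x)
(p(-126) + 3699)*(M(z(3, -7), -104) + 33168) = (-126*(1 + 2*(-126)) + 3699)*((2 + 3*(-104)) + 33168) = (-126*(1 - 252) + 3699)*((2 - 312) + 33168) = (-126*(-251) + 3699)*(-310 + 33168) = (31626 + 3699)*32858 = 35325*32858 = 1160708850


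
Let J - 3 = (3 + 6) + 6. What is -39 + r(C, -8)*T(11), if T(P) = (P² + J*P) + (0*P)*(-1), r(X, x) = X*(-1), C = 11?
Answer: -3548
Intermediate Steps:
r(X, x) = -X
J = 18 (J = 3 + ((3 + 6) + 6) = 3 + (9 + 6) = 3 + 15 = 18)
T(P) = P² + 18*P (T(P) = (P² + 18*P) + (0*P)*(-1) = (P² + 18*P) + 0*(-1) = (P² + 18*P) + 0 = P² + 18*P)
-39 + r(C, -8)*T(11) = -39 + (-1*11)*(11*(18 + 11)) = -39 - 121*29 = -39 - 11*319 = -39 - 3509 = -3548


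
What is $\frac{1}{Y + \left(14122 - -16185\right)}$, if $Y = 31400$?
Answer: $\frac{1}{61707} \approx 1.6206 \cdot 10^{-5}$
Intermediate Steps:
$\frac{1}{Y + \left(14122 - -16185\right)} = \frac{1}{31400 + \left(14122 - -16185\right)} = \frac{1}{31400 + \left(14122 + 16185\right)} = \frac{1}{31400 + 30307} = \frac{1}{61707}$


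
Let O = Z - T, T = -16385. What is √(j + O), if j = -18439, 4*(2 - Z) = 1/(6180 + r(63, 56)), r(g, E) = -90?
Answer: I*√304419130890/12180 ≈ 45.299*I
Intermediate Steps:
Z = 48719/24360 (Z = 2 - 1/(4*(6180 - 90)) = 2 - ¼/6090 = 2 - ¼*1/6090 = 2 - 1/24360 = 48719/24360 ≈ 2.0000)
O = 399187319/24360 (O = 48719/24360 - 1*(-16385) = 48719/24360 + 16385 = 399187319/24360 ≈ 16387.)
√(j + O) = √(-18439 + 399187319/24360) = √(-49986721/24360) = I*√304419130890/12180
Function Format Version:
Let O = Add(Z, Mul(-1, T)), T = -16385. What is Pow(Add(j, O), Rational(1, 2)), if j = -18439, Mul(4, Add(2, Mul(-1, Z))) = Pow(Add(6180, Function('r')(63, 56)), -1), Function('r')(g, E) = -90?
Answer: Mul(Rational(1, 12180), I, Pow(304419130890, Rational(1, 2))) ≈ Mul(45.299, I)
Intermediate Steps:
Z = Rational(48719, 24360) (Z = Add(2, Mul(Rational(-1, 4), Pow(Add(6180, -90), -1))) = Add(2, Mul(Rational(-1, 4), Pow(6090, -1))) = Add(2, Mul(Rational(-1, 4), Rational(1, 6090))) = Add(2, Rational(-1, 24360)) = Rational(48719, 24360) ≈ 2.0000)
O = Rational(399187319, 24360) (O = Add(Rational(48719, 24360), Mul(-1, -16385)) = Add(Rational(48719, 24360), 16385) = Rational(399187319, 24360) ≈ 16387.)
Pow(Add(j, O), Rational(1, 2)) = Pow(Add(-18439, Rational(399187319, 24360)), Rational(1, 2)) = Pow(Rational(-49986721, 24360), Rational(1, 2)) = Mul(Rational(1, 12180), I, Pow(304419130890, Rational(1, 2)))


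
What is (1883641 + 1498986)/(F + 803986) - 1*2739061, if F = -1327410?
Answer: -1433693647491/523424 ≈ -2.7391e+6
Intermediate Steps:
(1883641 + 1498986)/(F + 803986) - 1*2739061 = (1883641 + 1498986)/(-1327410 + 803986) - 1*2739061 = 3382627/(-523424) - 2739061 = 3382627*(-1/523424) - 2739061 = -3382627/523424 - 2739061 = -1433693647491/523424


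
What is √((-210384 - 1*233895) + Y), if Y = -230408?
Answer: I*√674687 ≈ 821.39*I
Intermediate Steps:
√((-210384 - 1*233895) + Y) = √((-210384 - 1*233895) - 230408) = √((-210384 - 233895) - 230408) = √(-444279 - 230408) = √(-674687) = I*√674687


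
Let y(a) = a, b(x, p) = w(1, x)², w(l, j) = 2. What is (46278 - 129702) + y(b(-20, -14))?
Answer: -83420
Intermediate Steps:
b(x, p) = 4 (b(x, p) = 2² = 4)
(46278 - 129702) + y(b(-20, -14)) = (46278 - 129702) + 4 = -83424 + 4 = -83420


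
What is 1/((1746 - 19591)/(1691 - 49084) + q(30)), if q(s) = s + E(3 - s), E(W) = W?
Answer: 571/1928 ≈ 0.29616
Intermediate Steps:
q(s) = 3 (q(s) = s + (3 - s) = 3)
1/((1746 - 19591)/(1691 - 49084) + q(30)) = 1/((1746 - 19591)/(1691 - 49084) + 3) = 1/(-17845/(-47393) + 3) = 1/(-17845*(-1/47393) + 3) = 1/(215/571 + 3) = 1/(1928/571) = 571/1928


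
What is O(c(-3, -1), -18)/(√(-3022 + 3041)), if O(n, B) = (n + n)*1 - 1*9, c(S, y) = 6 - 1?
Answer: √19/19 ≈ 0.22942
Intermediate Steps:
c(S, y) = 5
O(n, B) = -9 + 2*n (O(n, B) = (2*n)*1 - 9 = 2*n - 9 = -9 + 2*n)
O(c(-3, -1), -18)/(√(-3022 + 3041)) = (-9 + 2*5)/(√(-3022 + 3041)) = (-9 + 10)/(√19) = 1*(√19/19) = √19/19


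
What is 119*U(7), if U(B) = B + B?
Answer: 1666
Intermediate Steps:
U(B) = 2*B
119*U(7) = 119*(2*7) = 119*14 = 1666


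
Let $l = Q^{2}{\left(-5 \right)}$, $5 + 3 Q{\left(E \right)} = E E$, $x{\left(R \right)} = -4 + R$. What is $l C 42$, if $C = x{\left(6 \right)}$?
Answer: $\frac{11200}{3} \approx 3733.3$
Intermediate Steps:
$C = 2$ ($C = -4 + 6 = 2$)
$Q{\left(E \right)} = - \frac{5}{3} + \frac{E^{2}}{3}$ ($Q{\left(E \right)} = - \frac{5}{3} + \frac{E E}{3} = - \frac{5}{3} + \frac{E^{2}}{3}$)
$l = \frac{400}{9}$ ($l = \left(- \frac{5}{3} + \frac{\left(-5\right)^{2}}{3}\right)^{2} = \left(- \frac{5}{3} + \frac{1}{3} \cdot 25\right)^{2} = \left(- \frac{5}{3} + \frac{25}{3}\right)^{2} = \left(\frac{20}{3}\right)^{2} = \frac{400}{9} \approx 44.444$)
$l C 42 = \frac{400}{9} \cdot 2 \cdot 42 = \frac{800}{9} \cdot 42 = \frac{11200}{3}$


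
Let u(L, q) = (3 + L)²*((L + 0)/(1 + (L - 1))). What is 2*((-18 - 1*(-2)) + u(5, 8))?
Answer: 96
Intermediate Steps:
u(L, q) = (3 + L)² (u(L, q) = (3 + L)²*(L/(1 + (-1 + L))) = (3 + L)²*(L/L) = (3 + L)²*1 = (3 + L)²)
2*((-18 - 1*(-2)) + u(5, 8)) = 2*((-18 - 1*(-2)) + (3 + 5)²) = 2*((-18 + 2) + 8²) = 2*(-16 + 64) = 2*48 = 96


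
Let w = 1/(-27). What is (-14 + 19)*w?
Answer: -5/27 ≈ -0.18519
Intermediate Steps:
w = -1/27 ≈ -0.037037
(-14 + 19)*w = (-14 + 19)*(-1/27) = 5*(-1/27) = -5/27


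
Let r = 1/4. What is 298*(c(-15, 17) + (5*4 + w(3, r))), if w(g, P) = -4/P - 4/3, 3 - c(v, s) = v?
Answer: 18476/3 ≈ 6158.7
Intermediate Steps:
r = 1/4 (r = 1*(1/4) = 1/4 ≈ 0.25000)
c(v, s) = 3 - v
w(g, P) = -4/3 - 4/P (w(g, P) = -4/P - 4*1/3 = -4/P - 4/3 = -4/3 - 4/P)
298*(c(-15, 17) + (5*4 + w(3, r))) = 298*((3 - 1*(-15)) + (5*4 + (-4/3 - 4/1/4))) = 298*((3 + 15) + (20 + (-4/3 - 4*4))) = 298*(18 + (20 + (-4/3 - 16))) = 298*(18 + (20 - 52/3)) = 298*(18 + 8/3) = 298*(62/3) = 18476/3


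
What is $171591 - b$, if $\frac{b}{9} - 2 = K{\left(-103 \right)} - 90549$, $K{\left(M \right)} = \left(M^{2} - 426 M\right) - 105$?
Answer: $497076$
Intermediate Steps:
$K{\left(M \right)} = -105 + M^{2} - 426 M$
$b = -325485$ ($b = 18 + 9 \left(\left(-105 + \left(-103\right)^{2} - -43878\right) - 90549\right) = 18 + 9 \left(\left(-105 + 10609 + 43878\right) - 90549\right) = 18 + 9 \left(54382 - 90549\right) = 18 + 9 \left(-36167\right) = 18 - 325503 = -325485$)
$171591 - b = 171591 - -325485 = 171591 + 325485 = 497076$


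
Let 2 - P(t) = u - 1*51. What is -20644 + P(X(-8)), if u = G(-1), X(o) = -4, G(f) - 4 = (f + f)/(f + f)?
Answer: -20596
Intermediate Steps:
G(f) = 5 (G(f) = 4 + (f + f)/(f + f) = 4 + (2*f)/((2*f)) = 4 + (2*f)*(1/(2*f)) = 4 + 1 = 5)
u = 5
P(t) = 48 (P(t) = 2 - (5 - 1*51) = 2 - (5 - 51) = 2 - 1*(-46) = 2 + 46 = 48)
-20644 + P(X(-8)) = -20644 + 48 = -20596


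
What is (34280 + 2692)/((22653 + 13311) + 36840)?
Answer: 3081/6067 ≈ 0.50783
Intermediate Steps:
(34280 + 2692)/((22653 + 13311) + 36840) = 36972/(35964 + 36840) = 36972/72804 = 36972*(1/72804) = 3081/6067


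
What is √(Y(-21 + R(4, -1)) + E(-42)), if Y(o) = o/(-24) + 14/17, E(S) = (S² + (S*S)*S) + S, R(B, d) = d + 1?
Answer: 3*I*√37179170/68 ≈ 269.01*I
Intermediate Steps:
R(B, d) = 1 + d
E(S) = S + S² + S³ (E(S) = (S² + S²*S) + S = (S² + S³) + S = S + S² + S³)
Y(o) = 14/17 - o/24 (Y(o) = o*(-1/24) + 14*(1/17) = -o/24 + 14/17 = 14/17 - o/24)
√(Y(-21 + R(4, -1)) + E(-42)) = √((14/17 - (-21 + (1 - 1))/24) - 42*(1 - 42 + (-42)²)) = √((14/17 - (-21 + 0)/24) - 42*(1 - 42 + 1764)) = √((14/17 - 1/24*(-21)) - 42*1723) = √((14/17 + 7/8) - 72366) = √(231/136 - 72366) = √(-9841545/136) = 3*I*√37179170/68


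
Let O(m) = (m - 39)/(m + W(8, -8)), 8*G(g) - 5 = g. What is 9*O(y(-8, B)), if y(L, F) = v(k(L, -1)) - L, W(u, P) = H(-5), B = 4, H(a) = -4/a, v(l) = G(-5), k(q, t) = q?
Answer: -1395/44 ≈ -31.705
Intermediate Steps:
G(g) = 5/8 + g/8
v(l) = 0 (v(l) = 5/8 + (⅛)*(-5) = 5/8 - 5/8 = 0)
W(u, P) = ⅘ (W(u, P) = -4/(-5) = -4*(-⅕) = ⅘)
y(L, F) = -L (y(L, F) = 0 - L = -L)
O(m) = (-39 + m)/(⅘ + m) (O(m) = (m - 39)/(m + ⅘) = (-39 + m)/(⅘ + m))
9*O(y(-8, B)) = 9*(5*(-39 - 1*(-8))/(4 + 5*(-1*(-8)))) = 9*(5*(-39 + 8)/(4 + 5*8)) = 9*(5*(-31)/(4 + 40)) = 9*(5*(-31)/44) = 9*(5*(1/44)*(-31)) = 9*(-155/44) = -1395/44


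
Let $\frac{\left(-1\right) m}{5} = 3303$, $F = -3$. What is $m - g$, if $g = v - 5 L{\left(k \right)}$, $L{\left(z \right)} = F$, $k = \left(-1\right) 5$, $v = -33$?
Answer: $-16497$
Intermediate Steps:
$k = -5$
$L{\left(z \right)} = -3$
$m = -16515$ ($m = \left(-5\right) 3303 = -16515$)
$g = -18$ ($g = -33 - -15 = -33 + 15 = -18$)
$m - g = -16515 - -18 = -16515 + 18 = -16497$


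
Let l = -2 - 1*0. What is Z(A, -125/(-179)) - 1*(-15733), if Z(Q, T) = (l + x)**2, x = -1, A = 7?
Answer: 15742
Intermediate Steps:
l = -2 (l = -2 + 0 = -2)
Z(Q, T) = 9 (Z(Q, T) = (-2 - 1)**2 = (-3)**2 = 9)
Z(A, -125/(-179)) - 1*(-15733) = 9 - 1*(-15733) = 9 + 15733 = 15742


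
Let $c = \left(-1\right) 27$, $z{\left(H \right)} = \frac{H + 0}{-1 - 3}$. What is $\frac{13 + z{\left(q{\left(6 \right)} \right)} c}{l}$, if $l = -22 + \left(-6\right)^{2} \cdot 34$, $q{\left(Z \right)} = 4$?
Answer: $\frac{20}{601} \approx 0.033278$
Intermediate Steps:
$z{\left(H \right)} = - \frac{H}{4}$ ($z{\left(H \right)} = \frac{H}{-4} = H \left(- \frac{1}{4}\right) = - \frac{H}{4}$)
$c = -27$
$l = 1202$ ($l = -22 + 36 \cdot 34 = -22 + 1224 = 1202$)
$\frac{13 + z{\left(q{\left(6 \right)} \right)} c}{l} = \frac{13 + \left(- \frac{1}{4}\right) 4 \left(-27\right)}{1202} = \left(13 - -27\right) \frac{1}{1202} = \left(13 + 27\right) \frac{1}{1202} = 40 \cdot \frac{1}{1202} = \frac{20}{601}$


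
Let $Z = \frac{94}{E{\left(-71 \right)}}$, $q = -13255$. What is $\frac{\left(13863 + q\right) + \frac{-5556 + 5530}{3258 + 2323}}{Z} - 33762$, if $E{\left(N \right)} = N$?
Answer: $- \frac{8976468315}{262307} \approx -34221.0$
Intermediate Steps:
$Z = - \frac{94}{71}$ ($Z = \frac{94}{-71} = 94 \left(- \frac{1}{71}\right) = - \frac{94}{71} \approx -1.3239$)
$\frac{\left(13863 + q\right) + \frac{-5556 + 5530}{3258 + 2323}}{Z} - 33762 = \frac{\left(13863 - 13255\right) + \frac{-5556 + 5530}{3258 + 2323}}{- \frac{94}{71}} - 33762 = \left(608 - \frac{26}{5581}\right) \left(- \frac{71}{94}\right) - 33762 = \frac{3393222}{5581} \left(- \frac{71}{94}\right) - 33762 = - \frac{120459381}{262307} - 33762 = - \frac{8976468315}{262307}$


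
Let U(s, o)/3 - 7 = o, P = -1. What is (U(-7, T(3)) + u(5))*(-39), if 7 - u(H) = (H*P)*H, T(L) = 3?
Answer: -2418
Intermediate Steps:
U(s, o) = 21 + 3*o
u(H) = 7 + H² (u(H) = 7 - H*(-1)*H = 7 - (-H)*H = 7 - (-1)*H² = 7 + H²)
(U(-7, T(3)) + u(5))*(-39) = ((21 + 3*3) + (7 + 5²))*(-39) = ((21 + 9) + (7 + 25))*(-39) = (30 + 32)*(-39) = 62*(-39) = -2418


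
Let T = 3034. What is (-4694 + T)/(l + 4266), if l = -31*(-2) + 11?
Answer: -1660/4339 ≈ -0.38258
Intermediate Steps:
l = 73 (l = 62 + 11 = 73)
(-4694 + T)/(l + 4266) = (-4694 + 3034)/(73 + 4266) = -1660/4339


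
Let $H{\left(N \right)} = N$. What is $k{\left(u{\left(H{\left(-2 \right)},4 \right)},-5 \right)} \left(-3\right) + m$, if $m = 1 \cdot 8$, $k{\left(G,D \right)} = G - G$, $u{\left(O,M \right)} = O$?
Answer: $8$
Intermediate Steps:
$k{\left(G,D \right)} = 0$
$m = 8$
$k{\left(u{\left(H{\left(-2 \right)},4 \right)},-5 \right)} \left(-3\right) + m = 0 \left(-3\right) + 8 = 0 + 8 = 8$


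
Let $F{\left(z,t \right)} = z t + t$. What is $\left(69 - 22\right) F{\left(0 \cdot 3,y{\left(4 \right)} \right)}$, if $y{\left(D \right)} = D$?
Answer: $188$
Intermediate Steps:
$F{\left(z,t \right)} = t + t z$ ($F{\left(z,t \right)} = t z + t = t + t z$)
$\left(69 - 22\right) F{\left(0 \cdot 3,y{\left(4 \right)} \right)} = \left(69 - 22\right) 4 \left(1 + 0 \cdot 3\right) = 47 \cdot 4 \left(1 + 0\right) = 47 \cdot 4 \cdot 1 = 47 \cdot 4 = 188$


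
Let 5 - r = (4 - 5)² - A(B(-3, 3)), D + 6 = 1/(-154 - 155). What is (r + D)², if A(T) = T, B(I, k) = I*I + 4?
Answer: 11546404/95481 ≈ 120.93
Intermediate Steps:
B(I, k) = 4 + I² (B(I, k) = I² + 4 = 4 + I²)
D = -1855/309 (D = -6 + 1/(-154 - 155) = -6 + 1/(-309) = -6 - 1/309 = -1855/309 ≈ -6.0032)
r = 17 (r = 5 - ((4 - 5)² - (4 + (-3)²)) = 5 - ((-1)² - (4 + 9)) = 5 - (1 - 1*13) = 5 - (1 - 13) = 5 - 1*(-12) = 5 + 12 = 17)
(r + D)² = (17 - 1855/309)² = (3398/309)² = 11546404/95481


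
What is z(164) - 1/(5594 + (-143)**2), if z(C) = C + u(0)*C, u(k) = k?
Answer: 4271051/26043 ≈ 164.00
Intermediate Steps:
z(C) = C (z(C) = C + 0*C = C + 0 = C)
z(164) - 1/(5594 + (-143)**2) = 164 - 1/(5594 + (-143)**2) = 164 - 1/(5594 + 20449) = 164 - 1/26043 = 4271051/26043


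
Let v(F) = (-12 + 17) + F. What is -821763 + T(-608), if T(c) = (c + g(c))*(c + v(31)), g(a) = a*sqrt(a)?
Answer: -473987 + 1391104*I*sqrt(38) ≈ -4.7399e+5 + 8.5753e+6*I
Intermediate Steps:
g(a) = a**(3/2)
v(F) = 5 + F
T(c) = (36 + c)*(c + c**(3/2)) (T(c) = (c + c**(3/2))*(c + (5 + 31)) = (c + c**(3/2))*(c + 36) = (c + c**(3/2))*(36 + c) = (36 + c)*(c + c**(3/2)))
-821763 + T(-608) = -821763 + ((-608)**2 + (-608)**(5/2) + 36*(-608) + 36*(-608)**(3/2)) = -821763 + (369664 + 1478656*I*sqrt(38) - 21888 + 36*(-2432*I*sqrt(38))) = -821763 + (369664 + 1478656*I*sqrt(38) - 21888 - 87552*I*sqrt(38)) = -821763 + (347776 + 1391104*I*sqrt(38)) = -473987 + 1391104*I*sqrt(38)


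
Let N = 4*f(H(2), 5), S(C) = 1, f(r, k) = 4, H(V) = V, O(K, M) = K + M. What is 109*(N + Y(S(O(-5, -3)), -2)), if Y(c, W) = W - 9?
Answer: 545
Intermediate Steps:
Y(c, W) = -9 + W
N = 16 (N = 4*4 = 16)
109*(N + Y(S(O(-5, -3)), -2)) = 109*(16 + (-9 - 2)) = 109*(16 - 11) = 109*5 = 545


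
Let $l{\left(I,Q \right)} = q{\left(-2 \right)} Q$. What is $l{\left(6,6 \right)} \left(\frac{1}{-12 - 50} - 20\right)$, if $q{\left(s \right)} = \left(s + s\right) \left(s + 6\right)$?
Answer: $\frac{59568}{31} \approx 1921.5$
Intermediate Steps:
$q{\left(s \right)} = 2 s \left(6 + s\right)$
$l{\left(I,Q \right)} = - 16 Q$ ($l{\left(I,Q \right)} = 2 \left(-2\right) \left(6 - 2\right) Q = 2 \left(-2\right) 4 Q = - 16 Q$)
$l{\left(6,6 \right)} \left(\frac{1}{-12 - 50} - 20\right) = \left(-16\right) 6 \left(\frac{1}{-12 - 50} - 20\right) = - 96 \left(\frac{1}{-62} - 20\right) = - 96 \left(- \frac{1}{62} - 20\right) = \left(-96\right) \left(- \frac{1241}{62}\right) = \frac{59568}{31}$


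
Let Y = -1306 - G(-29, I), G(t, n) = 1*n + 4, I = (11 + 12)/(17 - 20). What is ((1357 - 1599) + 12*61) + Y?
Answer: -2437/3 ≈ -812.33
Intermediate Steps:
I = -23/3 (I = 23/(-3) = 23*(-1/3) = -23/3 ≈ -7.6667)
G(t, n) = 4 + n (G(t, n) = n + 4 = 4 + n)
Y = -3907/3 (Y = -1306 - (4 - 23/3) = -1306 - 1*(-11/3) = -1306 + 11/3 = -3907/3 ≈ -1302.3)
((1357 - 1599) + 12*61) + Y = ((1357 - 1599) + 12*61) - 3907/3 = (-242 + 732) - 3907/3 = 490 - 3907/3 = -2437/3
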